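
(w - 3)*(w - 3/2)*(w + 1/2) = w^3 - 4*w^2 + 9*w/4 + 9/4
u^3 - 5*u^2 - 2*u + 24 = (u - 4)*(u - 3)*(u + 2)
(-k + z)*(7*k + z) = -7*k^2 + 6*k*z + z^2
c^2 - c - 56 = (c - 8)*(c + 7)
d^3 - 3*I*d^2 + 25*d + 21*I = (d - 7*I)*(d + I)*(d + 3*I)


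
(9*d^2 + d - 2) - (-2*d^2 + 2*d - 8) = 11*d^2 - d + 6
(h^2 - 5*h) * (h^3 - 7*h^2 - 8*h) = h^5 - 12*h^4 + 27*h^3 + 40*h^2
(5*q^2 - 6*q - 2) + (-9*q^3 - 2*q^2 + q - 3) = -9*q^3 + 3*q^2 - 5*q - 5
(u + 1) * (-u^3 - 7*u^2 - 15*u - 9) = -u^4 - 8*u^3 - 22*u^2 - 24*u - 9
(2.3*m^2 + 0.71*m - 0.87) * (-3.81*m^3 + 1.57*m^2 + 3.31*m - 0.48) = -8.763*m^5 + 0.9059*m^4 + 12.0424*m^3 - 0.1198*m^2 - 3.2205*m + 0.4176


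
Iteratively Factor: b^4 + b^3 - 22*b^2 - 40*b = (b + 2)*(b^3 - b^2 - 20*b) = (b - 5)*(b + 2)*(b^2 + 4*b) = (b - 5)*(b + 2)*(b + 4)*(b)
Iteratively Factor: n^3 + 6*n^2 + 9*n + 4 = (n + 1)*(n^2 + 5*n + 4) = (n + 1)*(n + 4)*(n + 1)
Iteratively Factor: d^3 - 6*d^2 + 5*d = (d)*(d^2 - 6*d + 5) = d*(d - 1)*(d - 5)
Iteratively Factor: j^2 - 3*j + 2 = (j - 1)*(j - 2)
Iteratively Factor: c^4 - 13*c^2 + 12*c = (c - 3)*(c^3 + 3*c^2 - 4*c) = c*(c - 3)*(c^2 + 3*c - 4) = c*(c - 3)*(c - 1)*(c + 4)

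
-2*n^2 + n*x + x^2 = (-n + x)*(2*n + x)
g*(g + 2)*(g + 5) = g^3 + 7*g^2 + 10*g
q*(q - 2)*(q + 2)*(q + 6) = q^4 + 6*q^3 - 4*q^2 - 24*q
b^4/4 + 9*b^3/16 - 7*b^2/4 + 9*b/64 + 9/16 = (b/4 + 1)*(b - 3/2)*(b - 3/4)*(b + 1/2)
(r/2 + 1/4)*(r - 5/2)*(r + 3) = r^3/2 + r^2/2 - 29*r/8 - 15/8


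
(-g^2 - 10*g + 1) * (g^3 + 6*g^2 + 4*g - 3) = -g^5 - 16*g^4 - 63*g^3 - 31*g^2 + 34*g - 3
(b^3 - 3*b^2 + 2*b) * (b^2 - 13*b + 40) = b^5 - 16*b^4 + 81*b^3 - 146*b^2 + 80*b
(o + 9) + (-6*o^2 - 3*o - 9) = -6*o^2 - 2*o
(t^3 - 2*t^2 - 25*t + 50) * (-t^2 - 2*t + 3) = -t^5 + 32*t^3 - 6*t^2 - 175*t + 150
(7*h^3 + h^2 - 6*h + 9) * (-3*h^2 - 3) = -21*h^5 - 3*h^4 - 3*h^3 - 30*h^2 + 18*h - 27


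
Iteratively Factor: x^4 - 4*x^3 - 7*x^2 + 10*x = (x + 2)*(x^3 - 6*x^2 + 5*x) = (x - 1)*(x + 2)*(x^2 - 5*x) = (x - 5)*(x - 1)*(x + 2)*(x)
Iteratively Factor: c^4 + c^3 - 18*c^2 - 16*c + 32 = (c - 4)*(c^3 + 5*c^2 + 2*c - 8) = (c - 4)*(c + 2)*(c^2 + 3*c - 4) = (c - 4)*(c + 2)*(c + 4)*(c - 1)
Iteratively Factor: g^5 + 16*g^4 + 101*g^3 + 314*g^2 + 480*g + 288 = (g + 4)*(g^4 + 12*g^3 + 53*g^2 + 102*g + 72) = (g + 2)*(g + 4)*(g^3 + 10*g^2 + 33*g + 36) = (g + 2)*(g + 3)*(g + 4)*(g^2 + 7*g + 12) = (g + 2)*(g + 3)^2*(g + 4)*(g + 4)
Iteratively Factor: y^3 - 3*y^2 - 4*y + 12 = (y - 2)*(y^2 - y - 6) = (y - 3)*(y - 2)*(y + 2)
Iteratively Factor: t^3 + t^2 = (t)*(t^2 + t) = t*(t + 1)*(t)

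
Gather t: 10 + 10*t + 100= 10*t + 110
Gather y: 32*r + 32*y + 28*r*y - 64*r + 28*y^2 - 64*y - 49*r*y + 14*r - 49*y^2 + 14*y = -18*r - 21*y^2 + y*(-21*r - 18)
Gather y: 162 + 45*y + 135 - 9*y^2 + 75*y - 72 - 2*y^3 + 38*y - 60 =-2*y^3 - 9*y^2 + 158*y + 165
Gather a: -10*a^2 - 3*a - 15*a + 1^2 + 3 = -10*a^2 - 18*a + 4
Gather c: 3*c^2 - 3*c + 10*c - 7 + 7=3*c^2 + 7*c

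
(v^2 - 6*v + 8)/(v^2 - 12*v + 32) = (v - 2)/(v - 8)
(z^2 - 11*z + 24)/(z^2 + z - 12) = (z - 8)/(z + 4)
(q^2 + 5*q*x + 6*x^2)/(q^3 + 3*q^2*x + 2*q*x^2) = (q + 3*x)/(q*(q + x))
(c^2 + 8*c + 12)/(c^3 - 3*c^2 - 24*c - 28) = (c + 6)/(c^2 - 5*c - 14)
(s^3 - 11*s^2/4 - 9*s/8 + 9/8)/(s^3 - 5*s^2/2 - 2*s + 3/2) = (s + 3/4)/(s + 1)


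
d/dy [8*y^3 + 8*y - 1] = 24*y^2 + 8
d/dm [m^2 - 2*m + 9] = 2*m - 2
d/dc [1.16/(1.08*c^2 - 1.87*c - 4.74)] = (2.1692 - 2.5056*c)/(-1.08*c^2 + 1.87*c + 4.74)^2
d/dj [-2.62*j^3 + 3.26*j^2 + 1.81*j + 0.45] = -7.86*j^2 + 6.52*j + 1.81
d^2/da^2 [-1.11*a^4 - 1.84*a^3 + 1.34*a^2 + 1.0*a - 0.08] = -13.32*a^2 - 11.04*a + 2.68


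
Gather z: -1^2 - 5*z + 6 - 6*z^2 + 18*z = -6*z^2 + 13*z + 5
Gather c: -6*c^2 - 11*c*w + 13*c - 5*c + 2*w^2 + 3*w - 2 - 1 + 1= -6*c^2 + c*(8 - 11*w) + 2*w^2 + 3*w - 2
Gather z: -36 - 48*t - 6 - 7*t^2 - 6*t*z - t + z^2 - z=-7*t^2 - 49*t + z^2 + z*(-6*t - 1) - 42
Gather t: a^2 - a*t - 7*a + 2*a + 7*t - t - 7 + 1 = a^2 - 5*a + t*(6 - a) - 6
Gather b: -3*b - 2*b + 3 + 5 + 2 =10 - 5*b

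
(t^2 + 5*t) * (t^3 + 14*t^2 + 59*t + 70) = t^5 + 19*t^4 + 129*t^3 + 365*t^2 + 350*t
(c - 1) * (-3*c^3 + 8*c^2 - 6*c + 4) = -3*c^4 + 11*c^3 - 14*c^2 + 10*c - 4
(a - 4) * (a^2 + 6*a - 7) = a^3 + 2*a^2 - 31*a + 28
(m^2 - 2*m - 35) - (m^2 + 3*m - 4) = -5*m - 31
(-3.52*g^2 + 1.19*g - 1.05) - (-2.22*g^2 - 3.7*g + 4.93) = -1.3*g^2 + 4.89*g - 5.98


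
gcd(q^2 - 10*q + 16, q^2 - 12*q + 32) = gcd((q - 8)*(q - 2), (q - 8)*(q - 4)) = q - 8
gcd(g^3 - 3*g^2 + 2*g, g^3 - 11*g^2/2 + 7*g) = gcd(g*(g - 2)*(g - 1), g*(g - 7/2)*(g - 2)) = g^2 - 2*g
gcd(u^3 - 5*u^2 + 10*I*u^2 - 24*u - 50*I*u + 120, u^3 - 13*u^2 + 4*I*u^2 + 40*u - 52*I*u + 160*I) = u^2 + u*(-5 + 4*I) - 20*I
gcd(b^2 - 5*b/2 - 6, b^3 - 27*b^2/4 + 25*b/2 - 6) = b - 4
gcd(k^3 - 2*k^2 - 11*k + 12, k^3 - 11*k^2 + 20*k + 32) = k - 4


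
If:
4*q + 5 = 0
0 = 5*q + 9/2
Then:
No Solution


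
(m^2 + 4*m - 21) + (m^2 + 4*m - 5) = 2*m^2 + 8*m - 26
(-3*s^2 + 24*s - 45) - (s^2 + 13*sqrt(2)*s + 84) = -4*s^2 - 13*sqrt(2)*s + 24*s - 129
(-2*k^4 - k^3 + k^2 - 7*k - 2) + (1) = -2*k^4 - k^3 + k^2 - 7*k - 1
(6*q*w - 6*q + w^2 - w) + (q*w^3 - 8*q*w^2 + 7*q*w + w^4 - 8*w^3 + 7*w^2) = q*w^3 - 8*q*w^2 + 13*q*w - 6*q + w^4 - 8*w^3 + 8*w^2 - w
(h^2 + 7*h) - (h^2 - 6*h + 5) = 13*h - 5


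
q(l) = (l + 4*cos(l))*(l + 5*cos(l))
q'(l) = (1 - 5*sin(l))*(l + 4*cos(l)) + (1 - 4*sin(l))*(l + 5*cos(l)) = -9*l*sin(l) + 2*l - 20*sin(2*l) + 9*cos(l)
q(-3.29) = 59.67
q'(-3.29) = -5.25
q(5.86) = 99.05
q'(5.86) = 56.56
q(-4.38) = 34.18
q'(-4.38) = 37.90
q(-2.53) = 38.45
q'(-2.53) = -44.31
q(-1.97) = 13.79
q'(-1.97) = -38.10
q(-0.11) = 18.79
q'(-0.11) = 12.98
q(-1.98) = 14.18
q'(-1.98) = -38.49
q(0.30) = 20.92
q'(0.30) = -2.89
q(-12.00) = 67.11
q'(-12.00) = 23.43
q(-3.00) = 55.33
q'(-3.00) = -24.31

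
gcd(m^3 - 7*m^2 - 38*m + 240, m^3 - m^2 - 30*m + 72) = m + 6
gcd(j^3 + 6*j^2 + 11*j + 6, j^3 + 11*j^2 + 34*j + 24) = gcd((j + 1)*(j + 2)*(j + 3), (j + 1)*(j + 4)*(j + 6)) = j + 1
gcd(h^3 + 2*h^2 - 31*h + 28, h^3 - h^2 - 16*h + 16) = h^2 - 5*h + 4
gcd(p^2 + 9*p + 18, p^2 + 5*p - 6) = p + 6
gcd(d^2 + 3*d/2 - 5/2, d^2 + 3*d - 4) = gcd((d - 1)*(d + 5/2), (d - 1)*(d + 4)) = d - 1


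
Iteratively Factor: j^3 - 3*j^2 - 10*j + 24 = (j - 2)*(j^2 - j - 12) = (j - 4)*(j - 2)*(j + 3)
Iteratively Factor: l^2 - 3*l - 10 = (l + 2)*(l - 5)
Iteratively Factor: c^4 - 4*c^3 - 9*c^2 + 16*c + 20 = (c - 5)*(c^3 + c^2 - 4*c - 4) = (c - 5)*(c - 2)*(c^2 + 3*c + 2) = (c - 5)*(c - 2)*(c + 1)*(c + 2)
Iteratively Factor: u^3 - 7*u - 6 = (u + 1)*(u^2 - u - 6) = (u + 1)*(u + 2)*(u - 3)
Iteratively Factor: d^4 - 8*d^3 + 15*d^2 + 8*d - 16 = (d - 4)*(d^3 - 4*d^2 - d + 4) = (d - 4)*(d + 1)*(d^2 - 5*d + 4) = (d - 4)^2*(d + 1)*(d - 1)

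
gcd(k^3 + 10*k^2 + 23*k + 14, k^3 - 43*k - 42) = k + 1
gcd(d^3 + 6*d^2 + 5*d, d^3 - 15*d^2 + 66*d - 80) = 1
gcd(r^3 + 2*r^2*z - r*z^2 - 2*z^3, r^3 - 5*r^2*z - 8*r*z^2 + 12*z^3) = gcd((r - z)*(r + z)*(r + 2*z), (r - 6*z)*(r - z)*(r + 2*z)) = -r^2 - r*z + 2*z^2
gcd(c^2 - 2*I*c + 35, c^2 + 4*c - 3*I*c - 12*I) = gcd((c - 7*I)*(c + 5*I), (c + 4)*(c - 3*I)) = 1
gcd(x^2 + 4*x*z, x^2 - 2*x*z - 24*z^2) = x + 4*z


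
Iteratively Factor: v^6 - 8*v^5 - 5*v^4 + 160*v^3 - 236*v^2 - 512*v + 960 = (v - 4)*(v^5 - 4*v^4 - 21*v^3 + 76*v^2 + 68*v - 240) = (v - 4)*(v + 4)*(v^4 - 8*v^3 + 11*v^2 + 32*v - 60) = (v - 4)*(v - 3)*(v + 4)*(v^3 - 5*v^2 - 4*v + 20) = (v - 4)*(v - 3)*(v + 2)*(v + 4)*(v^2 - 7*v + 10) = (v - 5)*(v - 4)*(v - 3)*(v + 2)*(v + 4)*(v - 2)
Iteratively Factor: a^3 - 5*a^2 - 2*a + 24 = (a - 3)*(a^2 - 2*a - 8) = (a - 3)*(a + 2)*(a - 4)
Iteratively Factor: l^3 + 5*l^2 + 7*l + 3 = (l + 3)*(l^2 + 2*l + 1) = (l + 1)*(l + 3)*(l + 1)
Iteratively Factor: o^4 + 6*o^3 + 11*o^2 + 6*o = (o + 3)*(o^3 + 3*o^2 + 2*o) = o*(o + 3)*(o^2 + 3*o + 2) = o*(o + 1)*(o + 3)*(o + 2)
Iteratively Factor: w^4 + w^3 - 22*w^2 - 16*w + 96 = (w - 4)*(w^3 + 5*w^2 - 2*w - 24) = (w - 4)*(w + 3)*(w^2 + 2*w - 8) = (w - 4)*(w + 3)*(w + 4)*(w - 2)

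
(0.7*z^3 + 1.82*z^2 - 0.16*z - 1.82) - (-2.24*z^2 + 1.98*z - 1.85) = 0.7*z^3 + 4.06*z^2 - 2.14*z + 0.03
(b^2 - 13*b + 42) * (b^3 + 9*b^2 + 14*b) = b^5 - 4*b^4 - 61*b^3 + 196*b^2 + 588*b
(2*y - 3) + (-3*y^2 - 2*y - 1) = -3*y^2 - 4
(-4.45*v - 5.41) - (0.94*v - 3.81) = -5.39*v - 1.6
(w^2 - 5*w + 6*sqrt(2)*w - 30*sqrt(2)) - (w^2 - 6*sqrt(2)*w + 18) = -5*w + 12*sqrt(2)*w - 30*sqrt(2) - 18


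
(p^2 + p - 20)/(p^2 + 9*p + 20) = (p - 4)/(p + 4)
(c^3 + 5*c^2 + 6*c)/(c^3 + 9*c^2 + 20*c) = (c^2 + 5*c + 6)/(c^2 + 9*c + 20)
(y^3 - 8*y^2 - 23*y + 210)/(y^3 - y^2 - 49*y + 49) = (y^2 - y - 30)/(y^2 + 6*y - 7)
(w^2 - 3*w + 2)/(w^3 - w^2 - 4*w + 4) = 1/(w + 2)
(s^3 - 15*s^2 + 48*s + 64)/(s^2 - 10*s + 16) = (s^2 - 7*s - 8)/(s - 2)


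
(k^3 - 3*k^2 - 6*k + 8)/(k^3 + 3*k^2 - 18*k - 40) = (k - 1)/(k + 5)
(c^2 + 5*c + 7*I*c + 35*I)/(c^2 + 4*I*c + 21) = (c + 5)/(c - 3*I)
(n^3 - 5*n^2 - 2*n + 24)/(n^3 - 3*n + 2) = (n^2 - 7*n + 12)/(n^2 - 2*n + 1)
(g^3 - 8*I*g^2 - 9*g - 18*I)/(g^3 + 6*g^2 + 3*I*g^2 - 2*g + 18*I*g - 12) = (g^2 - 9*I*g - 18)/(g^2 + 2*g*(3 + I) + 12*I)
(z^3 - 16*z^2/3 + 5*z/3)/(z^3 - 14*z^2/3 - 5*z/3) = (3*z - 1)/(3*z + 1)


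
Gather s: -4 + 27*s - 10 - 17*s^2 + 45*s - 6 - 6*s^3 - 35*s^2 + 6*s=-6*s^3 - 52*s^2 + 78*s - 20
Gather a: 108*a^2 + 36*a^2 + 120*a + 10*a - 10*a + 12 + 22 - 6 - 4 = 144*a^2 + 120*a + 24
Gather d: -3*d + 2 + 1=3 - 3*d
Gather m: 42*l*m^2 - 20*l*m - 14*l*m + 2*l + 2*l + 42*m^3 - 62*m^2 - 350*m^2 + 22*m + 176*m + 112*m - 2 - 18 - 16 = 4*l + 42*m^3 + m^2*(42*l - 412) + m*(310 - 34*l) - 36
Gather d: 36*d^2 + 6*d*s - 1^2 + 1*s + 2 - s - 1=36*d^2 + 6*d*s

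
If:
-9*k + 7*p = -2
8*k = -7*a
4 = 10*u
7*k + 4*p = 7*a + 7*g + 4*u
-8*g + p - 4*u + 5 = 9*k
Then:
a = -6124/26355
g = 97/502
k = 1531/7530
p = -61/2510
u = 2/5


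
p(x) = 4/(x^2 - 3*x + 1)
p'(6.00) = -0.10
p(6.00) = 0.21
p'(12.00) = -0.00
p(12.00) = 0.04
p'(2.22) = -10.76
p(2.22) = -5.47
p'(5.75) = -0.12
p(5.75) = 0.24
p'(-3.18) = 0.09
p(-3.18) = 0.19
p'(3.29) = -3.75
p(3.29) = 2.05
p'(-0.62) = 1.61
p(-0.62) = 1.23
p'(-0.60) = 1.68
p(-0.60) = 1.27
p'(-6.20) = 0.02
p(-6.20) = 0.07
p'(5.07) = -0.22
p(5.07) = 0.35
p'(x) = 4*(3 - 2*x)/(x^2 - 3*x + 1)^2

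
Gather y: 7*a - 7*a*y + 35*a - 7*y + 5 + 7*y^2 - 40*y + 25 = 42*a + 7*y^2 + y*(-7*a - 47) + 30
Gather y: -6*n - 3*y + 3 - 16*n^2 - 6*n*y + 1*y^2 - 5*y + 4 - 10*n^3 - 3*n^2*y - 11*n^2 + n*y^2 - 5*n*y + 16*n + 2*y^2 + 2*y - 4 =-10*n^3 - 27*n^2 + 10*n + y^2*(n + 3) + y*(-3*n^2 - 11*n - 6) + 3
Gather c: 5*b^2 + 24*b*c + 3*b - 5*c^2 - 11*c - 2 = 5*b^2 + 3*b - 5*c^2 + c*(24*b - 11) - 2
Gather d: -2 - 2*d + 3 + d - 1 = -d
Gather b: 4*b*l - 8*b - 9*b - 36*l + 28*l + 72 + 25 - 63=b*(4*l - 17) - 8*l + 34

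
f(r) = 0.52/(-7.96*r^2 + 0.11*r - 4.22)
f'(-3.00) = -0.00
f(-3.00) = -0.01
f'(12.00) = 0.00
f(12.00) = -0.00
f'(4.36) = 0.00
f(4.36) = -0.00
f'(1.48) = 0.03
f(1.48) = -0.02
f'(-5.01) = -0.00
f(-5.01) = -0.00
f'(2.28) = 0.01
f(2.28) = -0.01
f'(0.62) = 0.10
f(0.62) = -0.07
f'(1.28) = 0.04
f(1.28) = -0.03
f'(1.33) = 0.03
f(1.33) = -0.03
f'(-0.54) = -0.10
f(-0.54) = -0.08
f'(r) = 0.52*(15.92*r - 0.11)/(-7.96*r^2 + 0.11*r - 4.22)^2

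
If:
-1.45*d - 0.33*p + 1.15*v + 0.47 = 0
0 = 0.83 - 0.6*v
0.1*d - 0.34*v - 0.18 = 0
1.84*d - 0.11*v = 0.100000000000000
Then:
No Solution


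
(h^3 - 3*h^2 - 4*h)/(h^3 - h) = (h - 4)/(h - 1)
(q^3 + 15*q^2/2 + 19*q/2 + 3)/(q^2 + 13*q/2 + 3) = q + 1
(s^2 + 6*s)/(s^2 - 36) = s/(s - 6)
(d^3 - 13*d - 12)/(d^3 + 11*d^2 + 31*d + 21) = (d - 4)/(d + 7)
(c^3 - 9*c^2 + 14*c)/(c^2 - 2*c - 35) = c*(c - 2)/(c + 5)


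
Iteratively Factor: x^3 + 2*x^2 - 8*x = (x)*(x^2 + 2*x - 8) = x*(x + 4)*(x - 2)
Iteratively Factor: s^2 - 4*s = (s)*(s - 4)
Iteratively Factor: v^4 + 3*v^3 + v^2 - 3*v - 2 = (v + 1)*(v^3 + 2*v^2 - v - 2) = (v + 1)^2*(v^2 + v - 2) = (v + 1)^2*(v + 2)*(v - 1)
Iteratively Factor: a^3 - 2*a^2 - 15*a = (a - 5)*(a^2 + 3*a) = (a - 5)*(a + 3)*(a)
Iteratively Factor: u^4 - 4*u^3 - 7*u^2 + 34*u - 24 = (u + 3)*(u^3 - 7*u^2 + 14*u - 8) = (u - 1)*(u + 3)*(u^2 - 6*u + 8) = (u - 4)*(u - 1)*(u + 3)*(u - 2)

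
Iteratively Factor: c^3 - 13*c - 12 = (c + 3)*(c^2 - 3*c - 4) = (c - 4)*(c + 3)*(c + 1)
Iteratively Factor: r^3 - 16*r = (r)*(r^2 - 16) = r*(r + 4)*(r - 4)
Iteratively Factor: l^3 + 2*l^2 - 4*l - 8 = (l + 2)*(l^2 - 4) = (l - 2)*(l + 2)*(l + 2)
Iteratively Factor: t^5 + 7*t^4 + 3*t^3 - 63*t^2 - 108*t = (t + 3)*(t^4 + 4*t^3 - 9*t^2 - 36*t) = (t + 3)^2*(t^3 + t^2 - 12*t) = (t - 3)*(t + 3)^2*(t^2 + 4*t) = (t - 3)*(t + 3)^2*(t + 4)*(t)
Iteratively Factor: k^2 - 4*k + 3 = (k - 3)*(k - 1)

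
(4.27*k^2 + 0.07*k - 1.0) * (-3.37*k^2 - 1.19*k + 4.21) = -14.3899*k^4 - 5.3172*k^3 + 21.2634*k^2 + 1.4847*k - 4.21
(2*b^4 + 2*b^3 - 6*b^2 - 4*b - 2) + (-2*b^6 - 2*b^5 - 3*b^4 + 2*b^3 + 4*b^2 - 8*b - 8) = -2*b^6 - 2*b^5 - b^4 + 4*b^3 - 2*b^2 - 12*b - 10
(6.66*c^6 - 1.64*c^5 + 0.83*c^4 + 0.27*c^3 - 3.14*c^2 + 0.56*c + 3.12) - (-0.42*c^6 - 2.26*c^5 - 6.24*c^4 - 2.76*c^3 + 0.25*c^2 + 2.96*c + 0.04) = 7.08*c^6 + 0.62*c^5 + 7.07*c^4 + 3.03*c^3 - 3.39*c^2 - 2.4*c + 3.08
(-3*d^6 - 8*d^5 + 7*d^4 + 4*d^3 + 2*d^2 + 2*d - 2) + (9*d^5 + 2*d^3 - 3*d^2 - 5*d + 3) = -3*d^6 + d^5 + 7*d^4 + 6*d^3 - d^2 - 3*d + 1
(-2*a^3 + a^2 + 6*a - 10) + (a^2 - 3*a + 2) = -2*a^3 + 2*a^2 + 3*a - 8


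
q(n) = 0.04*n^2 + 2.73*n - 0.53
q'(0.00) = 2.73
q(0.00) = -0.53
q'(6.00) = 3.21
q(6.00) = 17.29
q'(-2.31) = 2.55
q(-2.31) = -6.62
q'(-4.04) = 2.41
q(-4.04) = -10.91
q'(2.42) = 2.92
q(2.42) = 6.31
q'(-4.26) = 2.39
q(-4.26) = -11.43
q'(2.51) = 2.93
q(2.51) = 6.57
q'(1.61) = 2.86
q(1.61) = 3.97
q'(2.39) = 2.92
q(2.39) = 6.22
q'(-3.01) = 2.49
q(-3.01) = -8.38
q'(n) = 0.08*n + 2.73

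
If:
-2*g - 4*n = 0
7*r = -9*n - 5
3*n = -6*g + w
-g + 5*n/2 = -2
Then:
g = 8/9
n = -4/9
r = -1/7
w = 4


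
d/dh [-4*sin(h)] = -4*cos(h)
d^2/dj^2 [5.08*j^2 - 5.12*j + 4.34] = 10.1600000000000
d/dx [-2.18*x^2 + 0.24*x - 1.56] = 0.24 - 4.36*x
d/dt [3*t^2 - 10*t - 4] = 6*t - 10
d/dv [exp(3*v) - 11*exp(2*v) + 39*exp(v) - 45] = (3*exp(2*v) - 22*exp(v) + 39)*exp(v)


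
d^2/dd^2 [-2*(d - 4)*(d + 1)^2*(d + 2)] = 44 - 24*d^2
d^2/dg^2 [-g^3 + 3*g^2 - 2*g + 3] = 6 - 6*g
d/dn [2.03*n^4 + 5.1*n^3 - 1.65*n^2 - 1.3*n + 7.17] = 8.12*n^3 + 15.3*n^2 - 3.3*n - 1.3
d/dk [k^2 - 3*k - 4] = 2*k - 3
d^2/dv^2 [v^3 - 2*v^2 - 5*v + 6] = 6*v - 4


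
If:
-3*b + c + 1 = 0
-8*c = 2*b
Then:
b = 4/13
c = -1/13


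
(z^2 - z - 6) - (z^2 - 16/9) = -z - 38/9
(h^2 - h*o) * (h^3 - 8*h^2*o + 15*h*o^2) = h^5 - 9*h^4*o + 23*h^3*o^2 - 15*h^2*o^3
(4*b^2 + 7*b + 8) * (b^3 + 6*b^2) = 4*b^5 + 31*b^4 + 50*b^3 + 48*b^2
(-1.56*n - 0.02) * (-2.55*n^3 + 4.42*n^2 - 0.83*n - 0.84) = 3.978*n^4 - 6.8442*n^3 + 1.2064*n^2 + 1.327*n + 0.0168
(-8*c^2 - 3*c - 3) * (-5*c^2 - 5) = 40*c^4 + 15*c^3 + 55*c^2 + 15*c + 15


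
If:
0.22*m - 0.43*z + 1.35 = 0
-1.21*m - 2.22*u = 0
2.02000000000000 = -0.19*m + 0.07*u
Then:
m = -8.85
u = 4.83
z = -1.39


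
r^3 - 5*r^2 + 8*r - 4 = (r - 2)^2*(r - 1)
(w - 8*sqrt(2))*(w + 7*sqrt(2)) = w^2 - sqrt(2)*w - 112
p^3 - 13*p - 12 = (p - 4)*(p + 1)*(p + 3)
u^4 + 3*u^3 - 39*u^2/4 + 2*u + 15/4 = (u - 3/2)*(u - 1)*(u + 1/2)*(u + 5)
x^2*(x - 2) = x^3 - 2*x^2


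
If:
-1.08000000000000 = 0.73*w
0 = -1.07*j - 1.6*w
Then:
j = 2.21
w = -1.48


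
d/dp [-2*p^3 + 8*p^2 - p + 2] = -6*p^2 + 16*p - 1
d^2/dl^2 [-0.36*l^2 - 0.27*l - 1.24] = -0.720000000000000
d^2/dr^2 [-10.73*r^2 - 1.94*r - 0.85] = -21.4600000000000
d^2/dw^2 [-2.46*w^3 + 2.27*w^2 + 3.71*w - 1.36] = 4.54 - 14.76*w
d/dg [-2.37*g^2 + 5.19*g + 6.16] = 5.19 - 4.74*g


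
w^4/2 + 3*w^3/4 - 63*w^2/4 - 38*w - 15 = (w/2 + 1)*(w - 6)*(w + 1/2)*(w + 5)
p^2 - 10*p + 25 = (p - 5)^2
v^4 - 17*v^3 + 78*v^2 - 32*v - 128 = (v - 8)^2*(v - 2)*(v + 1)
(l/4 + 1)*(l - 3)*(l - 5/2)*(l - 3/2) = l^4/4 - 3*l^3/4 - 49*l^2/16 + 207*l/16 - 45/4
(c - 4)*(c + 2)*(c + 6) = c^3 + 4*c^2 - 20*c - 48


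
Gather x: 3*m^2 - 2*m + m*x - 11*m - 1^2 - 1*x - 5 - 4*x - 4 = 3*m^2 - 13*m + x*(m - 5) - 10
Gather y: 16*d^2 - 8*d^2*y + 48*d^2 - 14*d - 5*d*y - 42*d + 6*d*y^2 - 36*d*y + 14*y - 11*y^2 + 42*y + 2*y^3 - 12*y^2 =64*d^2 - 56*d + 2*y^3 + y^2*(6*d - 23) + y*(-8*d^2 - 41*d + 56)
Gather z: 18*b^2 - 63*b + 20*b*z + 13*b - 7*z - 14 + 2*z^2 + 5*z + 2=18*b^2 - 50*b + 2*z^2 + z*(20*b - 2) - 12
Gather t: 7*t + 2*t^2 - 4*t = 2*t^2 + 3*t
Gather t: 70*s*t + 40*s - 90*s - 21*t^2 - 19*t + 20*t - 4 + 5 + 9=-50*s - 21*t^2 + t*(70*s + 1) + 10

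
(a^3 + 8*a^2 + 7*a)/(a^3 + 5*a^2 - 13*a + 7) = a*(a + 1)/(a^2 - 2*a + 1)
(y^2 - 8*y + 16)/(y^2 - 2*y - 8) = (y - 4)/(y + 2)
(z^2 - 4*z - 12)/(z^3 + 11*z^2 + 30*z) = (z^2 - 4*z - 12)/(z*(z^2 + 11*z + 30))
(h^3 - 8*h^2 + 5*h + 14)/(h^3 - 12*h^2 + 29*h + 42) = (h - 2)/(h - 6)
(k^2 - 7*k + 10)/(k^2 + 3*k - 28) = (k^2 - 7*k + 10)/(k^2 + 3*k - 28)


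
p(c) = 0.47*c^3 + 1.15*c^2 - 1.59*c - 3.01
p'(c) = 1.41*c^2 + 2.3*c - 1.59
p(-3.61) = -4.39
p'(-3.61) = 8.48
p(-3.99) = -8.21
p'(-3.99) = 11.68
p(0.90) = -3.17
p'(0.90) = 1.62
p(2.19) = 3.96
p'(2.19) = 10.21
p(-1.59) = 0.54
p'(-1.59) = -1.68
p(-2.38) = 0.95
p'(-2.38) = 0.92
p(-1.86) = 0.90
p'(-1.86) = -0.99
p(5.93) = 126.01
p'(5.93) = 61.63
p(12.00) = 955.67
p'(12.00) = 229.05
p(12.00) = 955.67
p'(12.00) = 229.05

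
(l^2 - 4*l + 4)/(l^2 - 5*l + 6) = (l - 2)/(l - 3)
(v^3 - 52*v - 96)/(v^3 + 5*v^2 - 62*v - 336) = (v + 2)/(v + 7)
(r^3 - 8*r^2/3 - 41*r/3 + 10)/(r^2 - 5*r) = r + 7/3 - 2/r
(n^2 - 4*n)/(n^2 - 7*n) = (n - 4)/(n - 7)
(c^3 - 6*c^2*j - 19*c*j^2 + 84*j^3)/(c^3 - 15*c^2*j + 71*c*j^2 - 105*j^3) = (c + 4*j)/(c - 5*j)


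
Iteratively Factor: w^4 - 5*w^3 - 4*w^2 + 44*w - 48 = (w - 4)*(w^3 - w^2 - 8*w + 12) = (w - 4)*(w - 2)*(w^2 + w - 6) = (w - 4)*(w - 2)*(w + 3)*(w - 2)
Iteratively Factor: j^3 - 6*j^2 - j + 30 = (j - 3)*(j^2 - 3*j - 10) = (j - 3)*(j + 2)*(j - 5)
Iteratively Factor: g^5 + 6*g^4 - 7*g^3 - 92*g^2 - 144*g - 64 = (g + 1)*(g^4 + 5*g^3 - 12*g^2 - 80*g - 64) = (g + 1)^2*(g^3 + 4*g^2 - 16*g - 64) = (g + 1)^2*(g + 4)*(g^2 - 16) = (g + 1)^2*(g + 4)^2*(g - 4)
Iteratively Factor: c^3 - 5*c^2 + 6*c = (c - 2)*(c^2 - 3*c) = (c - 3)*(c - 2)*(c)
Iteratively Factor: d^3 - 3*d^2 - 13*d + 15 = (d + 3)*(d^2 - 6*d + 5) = (d - 1)*(d + 3)*(d - 5)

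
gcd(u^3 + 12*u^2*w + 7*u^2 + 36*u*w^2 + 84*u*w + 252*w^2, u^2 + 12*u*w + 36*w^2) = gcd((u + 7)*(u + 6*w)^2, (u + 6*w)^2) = u^2 + 12*u*w + 36*w^2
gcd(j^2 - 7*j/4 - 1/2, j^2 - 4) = j - 2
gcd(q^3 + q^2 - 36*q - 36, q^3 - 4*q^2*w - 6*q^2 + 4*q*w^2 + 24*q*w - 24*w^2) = q - 6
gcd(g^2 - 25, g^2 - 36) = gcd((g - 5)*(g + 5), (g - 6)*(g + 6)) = 1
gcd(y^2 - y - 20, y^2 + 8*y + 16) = y + 4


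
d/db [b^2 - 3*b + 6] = 2*b - 3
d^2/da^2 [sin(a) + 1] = -sin(a)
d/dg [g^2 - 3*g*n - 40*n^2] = 2*g - 3*n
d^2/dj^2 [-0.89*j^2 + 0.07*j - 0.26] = -1.78000000000000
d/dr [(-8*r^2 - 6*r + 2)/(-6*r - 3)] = 2*(8*r^2 + 8*r + 5)/(3*(4*r^2 + 4*r + 1))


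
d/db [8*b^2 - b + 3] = 16*b - 1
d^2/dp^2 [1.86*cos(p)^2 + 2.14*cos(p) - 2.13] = -2.14*cos(p) - 3.72*cos(2*p)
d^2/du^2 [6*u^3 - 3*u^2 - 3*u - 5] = 36*u - 6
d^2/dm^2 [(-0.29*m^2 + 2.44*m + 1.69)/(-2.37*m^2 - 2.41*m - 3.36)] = (-30.723258*m^3 - 70.811334*m^2 + 58.66461*m + 53.348494)/(13.312053*m^6 + 40.610187*m^5 + 97.913943*m^4 + 129.145393*m^3 + 138.814704*m^2 + 81.623808*m + 37.933056)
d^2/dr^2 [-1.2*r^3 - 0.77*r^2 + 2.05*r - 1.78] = -7.2*r - 1.54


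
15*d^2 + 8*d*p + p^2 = (3*d + p)*(5*d + p)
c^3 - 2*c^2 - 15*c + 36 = (c - 3)^2*(c + 4)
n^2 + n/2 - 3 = (n - 3/2)*(n + 2)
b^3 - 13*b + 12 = (b - 3)*(b - 1)*(b + 4)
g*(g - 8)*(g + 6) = g^3 - 2*g^2 - 48*g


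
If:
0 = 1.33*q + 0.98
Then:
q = -0.74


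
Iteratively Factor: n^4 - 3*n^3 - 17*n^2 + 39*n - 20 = (n + 4)*(n^3 - 7*n^2 + 11*n - 5) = (n - 1)*(n + 4)*(n^2 - 6*n + 5) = (n - 1)^2*(n + 4)*(n - 5)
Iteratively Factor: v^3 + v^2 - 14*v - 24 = (v - 4)*(v^2 + 5*v + 6) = (v - 4)*(v + 2)*(v + 3)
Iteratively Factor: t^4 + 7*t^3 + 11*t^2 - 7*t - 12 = (t - 1)*(t^3 + 8*t^2 + 19*t + 12) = (t - 1)*(t + 1)*(t^2 + 7*t + 12) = (t - 1)*(t + 1)*(t + 4)*(t + 3)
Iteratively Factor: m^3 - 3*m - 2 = (m + 1)*(m^2 - m - 2) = (m + 1)^2*(m - 2)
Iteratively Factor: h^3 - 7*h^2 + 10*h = (h - 2)*(h^2 - 5*h) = h*(h - 2)*(h - 5)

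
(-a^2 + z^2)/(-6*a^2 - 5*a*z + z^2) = (-a + z)/(-6*a + z)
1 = 1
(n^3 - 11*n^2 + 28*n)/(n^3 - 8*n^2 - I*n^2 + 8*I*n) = (n^2 - 11*n + 28)/(n^2 - 8*n - I*n + 8*I)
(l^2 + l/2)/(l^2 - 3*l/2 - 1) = l/(l - 2)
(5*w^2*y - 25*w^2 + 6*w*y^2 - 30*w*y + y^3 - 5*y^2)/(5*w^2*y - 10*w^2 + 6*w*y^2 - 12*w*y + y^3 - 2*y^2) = (y - 5)/(y - 2)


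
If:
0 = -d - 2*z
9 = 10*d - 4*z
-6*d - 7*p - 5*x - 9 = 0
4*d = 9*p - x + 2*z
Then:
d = 3/4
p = 21/208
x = -591/208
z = -3/8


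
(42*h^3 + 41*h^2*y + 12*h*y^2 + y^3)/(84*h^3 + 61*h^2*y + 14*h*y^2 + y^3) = (2*h + y)/(4*h + y)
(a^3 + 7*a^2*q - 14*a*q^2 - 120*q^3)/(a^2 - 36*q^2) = (-a^2 - a*q + 20*q^2)/(-a + 6*q)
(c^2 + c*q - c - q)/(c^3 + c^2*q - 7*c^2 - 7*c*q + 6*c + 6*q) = 1/(c - 6)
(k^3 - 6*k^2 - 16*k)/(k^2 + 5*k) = (k^2 - 6*k - 16)/(k + 5)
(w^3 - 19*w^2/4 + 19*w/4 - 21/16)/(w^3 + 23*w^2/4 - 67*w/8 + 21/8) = (w - 7/2)/(w + 7)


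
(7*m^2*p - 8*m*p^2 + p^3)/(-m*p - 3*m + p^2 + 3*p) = p*(-7*m + p)/(p + 3)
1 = 1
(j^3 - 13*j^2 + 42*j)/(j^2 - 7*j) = j - 6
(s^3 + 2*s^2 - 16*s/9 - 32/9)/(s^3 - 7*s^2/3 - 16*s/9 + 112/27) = 3*(s + 2)/(3*s - 7)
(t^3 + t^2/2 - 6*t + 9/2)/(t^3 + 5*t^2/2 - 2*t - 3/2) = (2*t - 3)/(2*t + 1)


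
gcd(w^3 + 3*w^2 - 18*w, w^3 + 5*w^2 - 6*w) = w^2 + 6*w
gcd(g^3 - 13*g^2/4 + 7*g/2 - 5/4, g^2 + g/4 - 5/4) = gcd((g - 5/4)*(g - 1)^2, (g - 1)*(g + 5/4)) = g - 1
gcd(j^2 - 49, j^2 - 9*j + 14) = j - 7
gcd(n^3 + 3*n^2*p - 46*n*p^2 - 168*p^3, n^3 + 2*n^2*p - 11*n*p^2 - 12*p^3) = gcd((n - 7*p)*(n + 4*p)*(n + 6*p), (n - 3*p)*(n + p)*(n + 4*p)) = n + 4*p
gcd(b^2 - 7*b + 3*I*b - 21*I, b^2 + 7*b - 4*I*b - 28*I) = 1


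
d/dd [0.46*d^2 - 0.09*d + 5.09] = 0.92*d - 0.09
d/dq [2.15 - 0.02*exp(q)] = -0.02*exp(q)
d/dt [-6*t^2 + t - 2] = 1 - 12*t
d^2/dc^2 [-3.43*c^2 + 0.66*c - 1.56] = -6.86000000000000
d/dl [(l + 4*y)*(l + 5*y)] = 2*l + 9*y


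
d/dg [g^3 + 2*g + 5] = 3*g^2 + 2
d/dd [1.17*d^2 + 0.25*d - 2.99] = 2.34*d + 0.25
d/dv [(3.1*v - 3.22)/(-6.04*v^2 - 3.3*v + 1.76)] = (18.724*v^2 - 38.8976*v - 5.17)/(36.4816*v^4 + 39.864*v^3 - 10.3708*v^2 - 11.616*v + 3.0976)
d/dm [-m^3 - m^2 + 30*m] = -3*m^2 - 2*m + 30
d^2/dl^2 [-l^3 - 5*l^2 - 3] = -6*l - 10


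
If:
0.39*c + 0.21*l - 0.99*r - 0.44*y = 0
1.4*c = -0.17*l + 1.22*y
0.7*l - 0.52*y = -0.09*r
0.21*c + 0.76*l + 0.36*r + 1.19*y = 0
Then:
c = 0.00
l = 0.00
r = 0.00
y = 0.00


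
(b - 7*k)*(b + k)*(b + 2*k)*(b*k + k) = b^4*k - 4*b^3*k^2 + b^3*k - 19*b^2*k^3 - 4*b^2*k^2 - 14*b*k^4 - 19*b*k^3 - 14*k^4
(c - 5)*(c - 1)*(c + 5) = c^3 - c^2 - 25*c + 25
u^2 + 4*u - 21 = (u - 3)*(u + 7)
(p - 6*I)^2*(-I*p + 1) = -I*p^3 - 11*p^2 + 24*I*p - 36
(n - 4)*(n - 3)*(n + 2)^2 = n^4 - 3*n^3 - 12*n^2 + 20*n + 48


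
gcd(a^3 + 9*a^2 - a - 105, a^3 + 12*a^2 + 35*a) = a^2 + 12*a + 35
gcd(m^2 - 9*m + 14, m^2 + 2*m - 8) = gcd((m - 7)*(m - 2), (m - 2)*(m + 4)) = m - 2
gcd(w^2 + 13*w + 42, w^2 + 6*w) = w + 6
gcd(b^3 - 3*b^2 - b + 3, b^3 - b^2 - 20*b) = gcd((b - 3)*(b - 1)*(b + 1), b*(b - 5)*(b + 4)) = 1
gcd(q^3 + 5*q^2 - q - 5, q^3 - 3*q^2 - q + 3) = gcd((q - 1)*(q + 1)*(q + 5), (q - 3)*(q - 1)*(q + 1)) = q^2 - 1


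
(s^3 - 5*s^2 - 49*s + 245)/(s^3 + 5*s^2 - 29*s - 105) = (s - 7)/(s + 3)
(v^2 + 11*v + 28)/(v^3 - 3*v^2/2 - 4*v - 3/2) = 2*(v^2 + 11*v + 28)/(2*v^3 - 3*v^2 - 8*v - 3)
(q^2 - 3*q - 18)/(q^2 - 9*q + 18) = (q + 3)/(q - 3)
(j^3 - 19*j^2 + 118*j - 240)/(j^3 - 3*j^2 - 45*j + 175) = (j^2 - 14*j + 48)/(j^2 + 2*j - 35)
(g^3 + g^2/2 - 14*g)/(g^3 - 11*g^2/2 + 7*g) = (g + 4)/(g - 2)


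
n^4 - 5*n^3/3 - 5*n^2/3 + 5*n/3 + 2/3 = (n - 2)*(n - 1)*(n + 1/3)*(n + 1)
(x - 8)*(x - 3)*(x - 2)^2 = x^4 - 15*x^3 + 72*x^2 - 140*x + 96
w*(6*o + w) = 6*o*w + w^2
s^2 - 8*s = s*(s - 8)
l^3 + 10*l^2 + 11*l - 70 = (l - 2)*(l + 5)*(l + 7)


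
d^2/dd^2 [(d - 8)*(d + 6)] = 2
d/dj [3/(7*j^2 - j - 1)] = 3*(1 - 14*j)/(-7*j^2 + j + 1)^2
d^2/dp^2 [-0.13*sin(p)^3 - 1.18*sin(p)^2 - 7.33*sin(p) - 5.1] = 7.4275*sin(p) - 0.2925*sin(3*p) - 2.36*cos(2*p)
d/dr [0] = 0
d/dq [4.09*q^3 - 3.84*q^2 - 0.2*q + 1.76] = 12.27*q^2 - 7.68*q - 0.2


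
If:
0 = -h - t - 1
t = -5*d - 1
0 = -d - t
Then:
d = -1/4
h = -5/4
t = 1/4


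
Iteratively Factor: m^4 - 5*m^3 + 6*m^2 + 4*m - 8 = (m + 1)*(m^3 - 6*m^2 + 12*m - 8) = (m - 2)*(m + 1)*(m^2 - 4*m + 4) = (m - 2)^2*(m + 1)*(m - 2)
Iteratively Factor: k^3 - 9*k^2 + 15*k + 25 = (k - 5)*(k^2 - 4*k - 5) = (k - 5)*(k + 1)*(k - 5)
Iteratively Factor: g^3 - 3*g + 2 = (g - 1)*(g^2 + g - 2) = (g - 1)^2*(g + 2)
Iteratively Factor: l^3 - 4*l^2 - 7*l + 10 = (l - 1)*(l^2 - 3*l - 10) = (l - 1)*(l + 2)*(l - 5)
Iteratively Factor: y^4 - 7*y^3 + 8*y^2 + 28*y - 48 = (y - 3)*(y^3 - 4*y^2 - 4*y + 16) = (y - 4)*(y - 3)*(y^2 - 4) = (y - 4)*(y - 3)*(y + 2)*(y - 2)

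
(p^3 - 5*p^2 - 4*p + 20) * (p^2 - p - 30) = p^5 - 6*p^4 - 29*p^3 + 174*p^2 + 100*p - 600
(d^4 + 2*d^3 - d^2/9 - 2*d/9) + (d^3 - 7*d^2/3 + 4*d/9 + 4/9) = d^4 + 3*d^3 - 22*d^2/9 + 2*d/9 + 4/9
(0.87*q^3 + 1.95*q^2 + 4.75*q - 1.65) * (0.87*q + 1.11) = 0.7569*q^4 + 2.6622*q^3 + 6.297*q^2 + 3.837*q - 1.8315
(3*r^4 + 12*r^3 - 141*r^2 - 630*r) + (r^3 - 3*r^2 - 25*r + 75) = 3*r^4 + 13*r^3 - 144*r^2 - 655*r + 75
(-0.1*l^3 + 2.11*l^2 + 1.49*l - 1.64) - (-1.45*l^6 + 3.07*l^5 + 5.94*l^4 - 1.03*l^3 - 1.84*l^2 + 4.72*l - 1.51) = 1.45*l^6 - 3.07*l^5 - 5.94*l^4 + 0.93*l^3 + 3.95*l^2 - 3.23*l - 0.13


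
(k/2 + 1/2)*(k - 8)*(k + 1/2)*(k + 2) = k^4/2 - 9*k^3/4 - 49*k^2/4 - 27*k/2 - 4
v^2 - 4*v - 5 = (v - 5)*(v + 1)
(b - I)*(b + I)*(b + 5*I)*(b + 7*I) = b^4 + 12*I*b^3 - 34*b^2 + 12*I*b - 35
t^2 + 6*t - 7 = (t - 1)*(t + 7)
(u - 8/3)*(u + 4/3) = u^2 - 4*u/3 - 32/9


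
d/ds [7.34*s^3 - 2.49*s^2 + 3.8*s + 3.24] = 22.02*s^2 - 4.98*s + 3.8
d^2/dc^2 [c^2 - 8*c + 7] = 2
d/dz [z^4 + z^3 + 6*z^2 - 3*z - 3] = 4*z^3 + 3*z^2 + 12*z - 3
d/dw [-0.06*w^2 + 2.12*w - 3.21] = 2.12 - 0.12*w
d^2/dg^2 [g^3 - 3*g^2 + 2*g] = 6*g - 6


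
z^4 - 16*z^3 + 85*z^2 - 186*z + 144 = (z - 8)*(z - 3)^2*(z - 2)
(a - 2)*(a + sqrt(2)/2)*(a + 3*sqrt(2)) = a^3 - 2*a^2 + 7*sqrt(2)*a^2/2 - 7*sqrt(2)*a + 3*a - 6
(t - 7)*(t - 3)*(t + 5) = t^3 - 5*t^2 - 29*t + 105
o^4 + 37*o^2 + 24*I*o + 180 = (o - 6*I)*(o - 2*I)*(o + 3*I)*(o + 5*I)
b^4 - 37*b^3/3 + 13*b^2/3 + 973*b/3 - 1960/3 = (b - 8)*(b - 7)*(b - 7/3)*(b + 5)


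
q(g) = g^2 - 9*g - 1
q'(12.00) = 15.00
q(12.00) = 35.00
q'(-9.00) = -27.00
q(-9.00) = 161.00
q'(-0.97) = -10.94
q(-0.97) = 8.67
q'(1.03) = -6.94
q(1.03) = -9.21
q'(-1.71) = -12.42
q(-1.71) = 17.31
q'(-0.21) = -9.42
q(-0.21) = 0.93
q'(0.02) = -8.96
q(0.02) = -1.18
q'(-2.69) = -14.38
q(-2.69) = 30.45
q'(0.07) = -8.86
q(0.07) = -1.63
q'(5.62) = 2.24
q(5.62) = -20.00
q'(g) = 2*g - 9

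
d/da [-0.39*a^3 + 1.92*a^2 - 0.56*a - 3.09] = -1.17*a^2 + 3.84*a - 0.56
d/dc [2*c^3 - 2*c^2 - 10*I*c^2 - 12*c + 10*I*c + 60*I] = 6*c^2 + c*(-4 - 20*I) - 12 + 10*I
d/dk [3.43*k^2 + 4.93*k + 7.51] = 6.86*k + 4.93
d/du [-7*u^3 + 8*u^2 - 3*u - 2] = -21*u^2 + 16*u - 3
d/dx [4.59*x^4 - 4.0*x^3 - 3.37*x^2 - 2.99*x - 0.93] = 18.36*x^3 - 12.0*x^2 - 6.74*x - 2.99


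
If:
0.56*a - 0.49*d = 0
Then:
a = 0.875*d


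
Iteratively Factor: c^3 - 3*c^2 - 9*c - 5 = (c + 1)*(c^2 - 4*c - 5) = (c - 5)*(c + 1)*(c + 1)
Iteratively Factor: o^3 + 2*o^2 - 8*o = (o)*(o^2 + 2*o - 8) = o*(o + 4)*(o - 2)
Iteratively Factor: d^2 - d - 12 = (d - 4)*(d + 3)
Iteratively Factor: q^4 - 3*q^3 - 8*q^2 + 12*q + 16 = (q - 4)*(q^3 + q^2 - 4*q - 4) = (q - 4)*(q - 2)*(q^2 + 3*q + 2) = (q - 4)*(q - 2)*(q + 2)*(q + 1)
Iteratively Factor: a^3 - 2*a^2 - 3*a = (a)*(a^2 - 2*a - 3) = a*(a - 3)*(a + 1)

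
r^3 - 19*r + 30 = (r - 3)*(r - 2)*(r + 5)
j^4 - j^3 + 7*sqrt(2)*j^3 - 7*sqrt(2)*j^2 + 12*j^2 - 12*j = j*(j - 1)*(j + sqrt(2))*(j + 6*sqrt(2))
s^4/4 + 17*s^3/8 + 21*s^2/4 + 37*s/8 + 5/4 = (s/4 + 1/2)*(s + 1/2)*(s + 1)*(s + 5)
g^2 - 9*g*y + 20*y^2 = (g - 5*y)*(g - 4*y)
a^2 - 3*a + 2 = (a - 2)*(a - 1)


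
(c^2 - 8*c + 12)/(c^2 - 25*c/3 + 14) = 3*(c - 2)/(3*c - 7)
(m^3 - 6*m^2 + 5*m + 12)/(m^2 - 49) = (m^3 - 6*m^2 + 5*m + 12)/(m^2 - 49)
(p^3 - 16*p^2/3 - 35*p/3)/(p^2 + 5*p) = (3*p^2 - 16*p - 35)/(3*(p + 5))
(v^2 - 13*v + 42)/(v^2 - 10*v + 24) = (v - 7)/(v - 4)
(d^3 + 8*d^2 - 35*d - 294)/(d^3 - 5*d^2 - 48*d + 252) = (d + 7)/(d - 6)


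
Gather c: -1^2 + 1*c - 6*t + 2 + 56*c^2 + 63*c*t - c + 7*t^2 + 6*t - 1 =56*c^2 + 63*c*t + 7*t^2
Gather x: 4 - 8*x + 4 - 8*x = 8 - 16*x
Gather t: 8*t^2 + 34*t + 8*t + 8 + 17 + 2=8*t^2 + 42*t + 27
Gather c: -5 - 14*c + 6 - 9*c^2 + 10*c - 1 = -9*c^2 - 4*c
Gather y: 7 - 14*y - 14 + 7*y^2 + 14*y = 7*y^2 - 7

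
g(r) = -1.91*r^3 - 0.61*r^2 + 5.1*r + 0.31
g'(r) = -5.73*r^2 - 1.22*r + 5.1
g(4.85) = -207.20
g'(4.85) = -135.60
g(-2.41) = 11.21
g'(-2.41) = -25.24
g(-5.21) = 227.29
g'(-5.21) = -144.08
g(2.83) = -33.43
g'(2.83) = -44.24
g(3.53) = -73.30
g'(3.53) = -70.61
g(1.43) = 0.77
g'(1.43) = -8.36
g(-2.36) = 9.98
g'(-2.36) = -23.93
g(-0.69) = -2.87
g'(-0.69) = 3.21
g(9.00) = -1395.59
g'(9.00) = -470.01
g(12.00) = -3326.81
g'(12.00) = -834.66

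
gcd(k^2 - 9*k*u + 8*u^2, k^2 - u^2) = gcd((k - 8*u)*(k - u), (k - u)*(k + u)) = -k + u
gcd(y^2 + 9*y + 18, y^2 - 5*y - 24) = y + 3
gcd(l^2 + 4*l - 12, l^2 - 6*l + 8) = l - 2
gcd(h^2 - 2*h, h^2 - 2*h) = h^2 - 2*h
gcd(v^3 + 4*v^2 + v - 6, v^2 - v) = v - 1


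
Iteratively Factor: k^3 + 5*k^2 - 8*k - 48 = (k + 4)*(k^2 + k - 12) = (k + 4)^2*(k - 3)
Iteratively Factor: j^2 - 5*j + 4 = (j - 4)*(j - 1)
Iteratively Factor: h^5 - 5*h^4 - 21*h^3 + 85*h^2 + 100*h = (h - 5)*(h^4 - 21*h^2 - 20*h) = (h - 5)^2*(h^3 + 5*h^2 + 4*h) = (h - 5)^2*(h + 4)*(h^2 + h) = (h - 5)^2*(h + 1)*(h + 4)*(h)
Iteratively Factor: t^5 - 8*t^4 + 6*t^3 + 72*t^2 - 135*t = (t - 3)*(t^4 - 5*t^3 - 9*t^2 + 45*t) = t*(t - 3)*(t^3 - 5*t^2 - 9*t + 45) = t*(t - 5)*(t - 3)*(t^2 - 9) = t*(t - 5)*(t - 3)*(t + 3)*(t - 3)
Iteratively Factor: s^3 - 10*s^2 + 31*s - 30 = (s - 3)*(s^2 - 7*s + 10) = (s - 3)*(s - 2)*(s - 5)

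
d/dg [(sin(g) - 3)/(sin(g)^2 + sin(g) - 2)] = (6*sin(g) + cos(g)^2)*cos(g)/(sin(g)^2 + sin(g) - 2)^2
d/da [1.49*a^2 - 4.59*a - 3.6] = 2.98*a - 4.59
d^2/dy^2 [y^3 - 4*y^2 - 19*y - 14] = 6*y - 8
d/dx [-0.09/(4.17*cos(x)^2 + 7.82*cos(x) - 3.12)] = -(0.7506*cos(x) + 0.7038)*sin(x)/(4.17*cos(x)^2 + 7.82*cos(x) - 3.12)^2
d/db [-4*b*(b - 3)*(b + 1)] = -12*b^2 + 16*b + 12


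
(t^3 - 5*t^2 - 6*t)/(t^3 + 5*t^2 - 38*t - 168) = t*(t + 1)/(t^2 + 11*t + 28)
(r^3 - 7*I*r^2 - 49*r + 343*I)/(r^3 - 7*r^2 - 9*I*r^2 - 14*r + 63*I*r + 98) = (r + 7)/(r - 2*I)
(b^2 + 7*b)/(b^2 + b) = (b + 7)/(b + 1)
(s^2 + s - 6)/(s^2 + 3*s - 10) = (s + 3)/(s + 5)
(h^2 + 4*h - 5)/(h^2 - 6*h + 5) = (h + 5)/(h - 5)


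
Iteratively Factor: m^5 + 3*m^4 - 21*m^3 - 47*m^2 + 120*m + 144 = (m - 3)*(m^4 + 6*m^3 - 3*m^2 - 56*m - 48) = (m - 3)*(m + 1)*(m^3 + 5*m^2 - 8*m - 48) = (m - 3)*(m + 1)*(m + 4)*(m^2 + m - 12) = (m - 3)^2*(m + 1)*(m + 4)*(m + 4)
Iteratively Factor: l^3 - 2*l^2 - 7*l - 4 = (l + 1)*(l^2 - 3*l - 4) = (l + 1)^2*(l - 4)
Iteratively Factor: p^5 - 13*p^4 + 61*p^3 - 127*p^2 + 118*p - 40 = (p - 2)*(p^4 - 11*p^3 + 39*p^2 - 49*p + 20) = (p - 5)*(p - 2)*(p^3 - 6*p^2 + 9*p - 4) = (p - 5)*(p - 4)*(p - 2)*(p^2 - 2*p + 1) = (p - 5)*(p - 4)*(p - 2)*(p - 1)*(p - 1)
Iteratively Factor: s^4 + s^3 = (s)*(s^3 + s^2) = s^2*(s^2 + s) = s^2*(s + 1)*(s)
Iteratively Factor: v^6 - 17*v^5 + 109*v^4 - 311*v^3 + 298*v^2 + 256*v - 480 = (v - 2)*(v^5 - 15*v^4 + 79*v^3 - 153*v^2 - 8*v + 240) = (v - 2)*(v + 1)*(v^4 - 16*v^3 + 95*v^2 - 248*v + 240) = (v - 5)*(v - 2)*(v + 1)*(v^3 - 11*v^2 + 40*v - 48) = (v - 5)*(v - 4)*(v - 2)*(v + 1)*(v^2 - 7*v + 12) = (v - 5)*(v - 4)*(v - 3)*(v - 2)*(v + 1)*(v - 4)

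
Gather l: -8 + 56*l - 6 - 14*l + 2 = 42*l - 12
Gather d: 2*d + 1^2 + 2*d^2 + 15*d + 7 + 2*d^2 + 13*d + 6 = 4*d^2 + 30*d + 14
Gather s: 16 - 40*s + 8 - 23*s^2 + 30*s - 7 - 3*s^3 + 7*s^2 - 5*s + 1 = -3*s^3 - 16*s^2 - 15*s + 18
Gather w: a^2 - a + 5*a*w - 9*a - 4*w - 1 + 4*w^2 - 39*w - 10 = a^2 - 10*a + 4*w^2 + w*(5*a - 43) - 11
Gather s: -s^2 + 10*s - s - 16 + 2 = -s^2 + 9*s - 14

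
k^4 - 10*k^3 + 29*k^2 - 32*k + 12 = (k - 6)*(k - 2)*(k - 1)^2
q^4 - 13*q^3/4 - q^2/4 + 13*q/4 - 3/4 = (q - 3)*(q - 1)*(q - 1/4)*(q + 1)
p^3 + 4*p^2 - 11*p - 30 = (p - 3)*(p + 2)*(p + 5)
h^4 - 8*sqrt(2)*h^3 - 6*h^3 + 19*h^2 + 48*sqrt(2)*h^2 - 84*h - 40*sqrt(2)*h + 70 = (h - 5)*(h - 1)*(h - 7*sqrt(2))*(h - sqrt(2))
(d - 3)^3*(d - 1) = d^4 - 10*d^3 + 36*d^2 - 54*d + 27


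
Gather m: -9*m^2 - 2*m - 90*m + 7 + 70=-9*m^2 - 92*m + 77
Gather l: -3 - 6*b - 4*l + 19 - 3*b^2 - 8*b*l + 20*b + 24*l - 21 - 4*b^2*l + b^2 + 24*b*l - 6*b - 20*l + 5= -2*b^2 + 8*b + l*(-4*b^2 + 16*b)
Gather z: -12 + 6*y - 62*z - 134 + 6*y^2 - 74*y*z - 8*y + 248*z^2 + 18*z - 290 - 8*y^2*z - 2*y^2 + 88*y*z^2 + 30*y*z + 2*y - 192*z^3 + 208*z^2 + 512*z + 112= 4*y^2 - 192*z^3 + z^2*(88*y + 456) + z*(-8*y^2 - 44*y + 468) - 324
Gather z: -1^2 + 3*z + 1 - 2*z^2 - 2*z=-2*z^2 + z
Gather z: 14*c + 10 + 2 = 14*c + 12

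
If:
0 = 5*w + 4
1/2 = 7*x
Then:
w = -4/5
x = 1/14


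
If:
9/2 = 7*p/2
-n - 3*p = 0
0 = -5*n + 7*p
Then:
No Solution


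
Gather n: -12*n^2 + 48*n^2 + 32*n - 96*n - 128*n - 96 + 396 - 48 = 36*n^2 - 192*n + 252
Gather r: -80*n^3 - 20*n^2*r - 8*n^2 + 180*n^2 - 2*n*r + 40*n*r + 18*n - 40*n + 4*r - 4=-80*n^3 + 172*n^2 - 22*n + r*(-20*n^2 + 38*n + 4) - 4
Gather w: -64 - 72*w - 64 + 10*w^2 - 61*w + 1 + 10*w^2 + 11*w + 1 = 20*w^2 - 122*w - 126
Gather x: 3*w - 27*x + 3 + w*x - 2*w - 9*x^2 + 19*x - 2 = w - 9*x^2 + x*(w - 8) + 1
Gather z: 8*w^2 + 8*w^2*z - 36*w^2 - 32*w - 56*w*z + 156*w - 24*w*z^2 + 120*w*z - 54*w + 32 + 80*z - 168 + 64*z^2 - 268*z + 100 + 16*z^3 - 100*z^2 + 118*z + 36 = -28*w^2 + 70*w + 16*z^3 + z^2*(-24*w - 36) + z*(8*w^2 + 64*w - 70)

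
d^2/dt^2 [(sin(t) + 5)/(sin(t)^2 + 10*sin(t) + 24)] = (-sin(t)^5 - 10*sin(t)^4 - 4*sin(t)^3 + 250*sin(t)^2 + 780*sin(t) + 280)/(sin(t)^2 + 10*sin(t) + 24)^3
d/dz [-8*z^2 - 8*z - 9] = -16*z - 8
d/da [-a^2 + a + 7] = 1 - 2*a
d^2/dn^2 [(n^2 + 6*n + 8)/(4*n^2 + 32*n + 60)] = (-2*n^3 - 21*n^2 - 78*n - 103)/(2*(n^6 + 24*n^5 + 237*n^4 + 1232*n^3 + 3555*n^2 + 5400*n + 3375))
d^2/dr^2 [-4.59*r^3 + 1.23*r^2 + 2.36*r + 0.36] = 2.46 - 27.54*r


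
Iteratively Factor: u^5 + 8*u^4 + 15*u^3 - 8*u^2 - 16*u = (u + 1)*(u^4 + 7*u^3 + 8*u^2 - 16*u) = (u + 1)*(u + 4)*(u^3 + 3*u^2 - 4*u) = u*(u + 1)*(u + 4)*(u^2 + 3*u - 4) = u*(u - 1)*(u + 1)*(u + 4)*(u + 4)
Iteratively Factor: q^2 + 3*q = (q + 3)*(q)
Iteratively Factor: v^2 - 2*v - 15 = (v - 5)*(v + 3)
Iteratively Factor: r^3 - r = (r + 1)*(r^2 - r) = r*(r + 1)*(r - 1)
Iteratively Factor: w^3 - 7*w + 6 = (w - 1)*(w^2 + w - 6) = (w - 2)*(w - 1)*(w + 3)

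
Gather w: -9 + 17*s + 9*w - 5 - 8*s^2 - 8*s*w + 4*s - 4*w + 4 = -8*s^2 + 21*s + w*(5 - 8*s) - 10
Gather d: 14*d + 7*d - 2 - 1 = 21*d - 3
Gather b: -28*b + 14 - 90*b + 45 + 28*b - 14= 45 - 90*b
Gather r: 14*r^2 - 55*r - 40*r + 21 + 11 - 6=14*r^2 - 95*r + 26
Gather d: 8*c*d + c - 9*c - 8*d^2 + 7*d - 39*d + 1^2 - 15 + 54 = -8*c - 8*d^2 + d*(8*c - 32) + 40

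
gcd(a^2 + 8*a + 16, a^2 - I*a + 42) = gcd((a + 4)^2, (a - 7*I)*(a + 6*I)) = 1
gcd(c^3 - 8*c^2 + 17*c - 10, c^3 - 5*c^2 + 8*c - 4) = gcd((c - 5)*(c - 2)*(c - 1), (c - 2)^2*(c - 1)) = c^2 - 3*c + 2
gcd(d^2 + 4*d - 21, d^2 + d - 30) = 1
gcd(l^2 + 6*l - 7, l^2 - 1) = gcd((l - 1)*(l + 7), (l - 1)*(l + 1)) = l - 1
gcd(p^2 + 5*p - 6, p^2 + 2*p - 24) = p + 6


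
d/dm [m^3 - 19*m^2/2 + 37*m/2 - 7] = 3*m^2 - 19*m + 37/2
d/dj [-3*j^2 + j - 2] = 1 - 6*j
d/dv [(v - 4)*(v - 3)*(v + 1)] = 3*v^2 - 12*v + 5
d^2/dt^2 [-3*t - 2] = 0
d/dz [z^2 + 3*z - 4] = 2*z + 3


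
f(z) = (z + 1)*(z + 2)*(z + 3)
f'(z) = (z + 1)*(z + 2) + (z + 1)*(z + 3) + (z + 2)*(z + 3)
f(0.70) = 16.98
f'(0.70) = 20.87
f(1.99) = 59.53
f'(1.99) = 46.76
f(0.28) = 9.57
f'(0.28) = 14.60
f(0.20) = 8.45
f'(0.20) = 13.52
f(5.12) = 353.82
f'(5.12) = 151.08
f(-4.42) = -11.75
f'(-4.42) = 16.57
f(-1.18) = -0.27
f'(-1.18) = 1.02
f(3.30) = 143.58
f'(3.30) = 83.27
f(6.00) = 504.00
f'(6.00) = 191.00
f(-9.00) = -336.00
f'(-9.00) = 146.00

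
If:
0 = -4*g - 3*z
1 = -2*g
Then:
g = -1/2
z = 2/3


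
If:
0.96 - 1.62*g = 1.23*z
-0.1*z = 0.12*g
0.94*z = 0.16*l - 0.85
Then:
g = 6.67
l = -41.69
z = -8.00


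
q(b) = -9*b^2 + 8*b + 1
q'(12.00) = -208.00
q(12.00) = -1199.00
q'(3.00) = -46.00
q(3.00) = -56.00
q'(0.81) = -6.58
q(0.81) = 1.58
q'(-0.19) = 11.42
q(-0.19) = -0.84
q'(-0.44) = 15.92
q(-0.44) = -4.26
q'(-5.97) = 115.46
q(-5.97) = -367.53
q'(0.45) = -0.10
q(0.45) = 2.78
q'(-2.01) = 44.18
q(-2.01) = -51.44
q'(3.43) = -53.74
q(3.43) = -77.44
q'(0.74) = -5.32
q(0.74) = 1.99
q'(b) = 8 - 18*b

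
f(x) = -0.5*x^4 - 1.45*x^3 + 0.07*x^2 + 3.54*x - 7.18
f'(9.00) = -1805.55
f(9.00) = -4307.20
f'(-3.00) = 17.97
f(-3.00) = -18.52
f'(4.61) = -284.21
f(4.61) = -357.26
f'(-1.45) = 0.29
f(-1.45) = -9.96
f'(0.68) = 0.99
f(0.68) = -5.30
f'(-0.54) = 2.51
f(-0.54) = -8.89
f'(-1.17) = 0.62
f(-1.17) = -9.84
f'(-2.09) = 2.50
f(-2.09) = -10.58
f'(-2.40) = 5.80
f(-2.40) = -11.82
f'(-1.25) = 0.47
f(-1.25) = -9.88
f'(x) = -2.0*x^3 - 4.35*x^2 + 0.14*x + 3.54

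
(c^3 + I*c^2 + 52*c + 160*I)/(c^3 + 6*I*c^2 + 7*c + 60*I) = (c - 8*I)/(c - 3*I)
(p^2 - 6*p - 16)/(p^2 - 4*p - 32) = (p + 2)/(p + 4)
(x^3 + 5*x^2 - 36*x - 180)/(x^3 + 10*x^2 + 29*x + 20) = (x^2 - 36)/(x^2 + 5*x + 4)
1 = 1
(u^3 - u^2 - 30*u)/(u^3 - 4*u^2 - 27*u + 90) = u/(u - 3)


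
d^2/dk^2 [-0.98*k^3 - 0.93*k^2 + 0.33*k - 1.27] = -5.88*k - 1.86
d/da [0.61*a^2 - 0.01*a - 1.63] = 1.22*a - 0.01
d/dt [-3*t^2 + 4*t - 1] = 4 - 6*t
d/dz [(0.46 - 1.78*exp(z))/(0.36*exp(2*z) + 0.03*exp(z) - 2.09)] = (0.6408*exp(2*z) - 0.3312*exp(z) + 3.7064)*exp(z)/(0.1296*exp(4*z) + 0.0216*exp(3*z) - 1.5039*exp(2*z) - 0.1254*exp(z) + 4.3681)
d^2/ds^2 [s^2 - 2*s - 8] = 2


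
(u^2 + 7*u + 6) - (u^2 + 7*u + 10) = -4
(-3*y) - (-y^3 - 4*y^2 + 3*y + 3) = y^3 + 4*y^2 - 6*y - 3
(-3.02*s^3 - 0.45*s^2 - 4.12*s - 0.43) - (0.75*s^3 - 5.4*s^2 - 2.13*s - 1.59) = -3.77*s^3 + 4.95*s^2 - 1.99*s + 1.16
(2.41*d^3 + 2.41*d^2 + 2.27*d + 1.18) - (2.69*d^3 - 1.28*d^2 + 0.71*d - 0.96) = -0.28*d^3 + 3.69*d^2 + 1.56*d + 2.14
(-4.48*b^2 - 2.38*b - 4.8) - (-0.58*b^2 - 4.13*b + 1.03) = -3.9*b^2 + 1.75*b - 5.83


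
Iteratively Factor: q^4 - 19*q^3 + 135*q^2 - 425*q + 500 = (q - 5)*(q^3 - 14*q^2 + 65*q - 100) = (q - 5)^2*(q^2 - 9*q + 20) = (q - 5)^3*(q - 4)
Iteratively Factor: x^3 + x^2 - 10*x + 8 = (x - 1)*(x^2 + 2*x - 8) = (x - 2)*(x - 1)*(x + 4)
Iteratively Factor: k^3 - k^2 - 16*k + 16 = (k + 4)*(k^2 - 5*k + 4) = (k - 1)*(k + 4)*(k - 4)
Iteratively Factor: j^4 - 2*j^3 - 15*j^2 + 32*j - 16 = (j - 1)*(j^3 - j^2 - 16*j + 16) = (j - 4)*(j - 1)*(j^2 + 3*j - 4) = (j - 4)*(j - 1)^2*(j + 4)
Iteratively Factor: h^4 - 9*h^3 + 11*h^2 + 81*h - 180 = (h - 5)*(h^3 - 4*h^2 - 9*h + 36) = (h - 5)*(h - 3)*(h^2 - h - 12) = (h - 5)*(h - 4)*(h - 3)*(h + 3)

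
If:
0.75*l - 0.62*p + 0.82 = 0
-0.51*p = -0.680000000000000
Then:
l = 0.01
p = 1.33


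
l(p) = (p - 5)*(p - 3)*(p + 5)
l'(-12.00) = 479.00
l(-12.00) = -1785.00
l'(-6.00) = 119.00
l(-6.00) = -99.00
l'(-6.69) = 149.41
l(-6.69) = -191.44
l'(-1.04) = -15.52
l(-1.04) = 96.63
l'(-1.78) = -4.81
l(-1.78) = 104.36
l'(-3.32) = 27.99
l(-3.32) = 88.34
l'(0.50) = -27.25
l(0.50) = 61.88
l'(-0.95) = -16.59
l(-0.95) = 95.19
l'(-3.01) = 20.24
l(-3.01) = 95.80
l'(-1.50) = -9.25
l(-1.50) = 102.38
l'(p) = (p - 5)*(p - 3) + (p - 5)*(p + 5) + (p - 3)*(p + 5) = 3*p^2 - 6*p - 25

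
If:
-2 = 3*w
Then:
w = -2/3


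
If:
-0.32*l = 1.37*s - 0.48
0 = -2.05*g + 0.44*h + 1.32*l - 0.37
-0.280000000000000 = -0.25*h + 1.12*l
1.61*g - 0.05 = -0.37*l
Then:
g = 0.03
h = 1.05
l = -0.02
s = 0.35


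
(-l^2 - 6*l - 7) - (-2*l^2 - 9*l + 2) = l^2 + 3*l - 9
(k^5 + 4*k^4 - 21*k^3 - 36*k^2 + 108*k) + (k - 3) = k^5 + 4*k^4 - 21*k^3 - 36*k^2 + 109*k - 3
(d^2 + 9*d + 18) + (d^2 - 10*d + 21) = 2*d^2 - d + 39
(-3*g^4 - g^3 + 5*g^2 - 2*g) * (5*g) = -15*g^5 - 5*g^4 + 25*g^3 - 10*g^2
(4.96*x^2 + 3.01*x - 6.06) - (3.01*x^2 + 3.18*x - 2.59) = 1.95*x^2 - 0.17*x - 3.47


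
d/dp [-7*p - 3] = -7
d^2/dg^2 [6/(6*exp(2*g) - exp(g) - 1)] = 6*((1 - 24*exp(g))*(-6*exp(2*g) + exp(g) + 1) - 2*(12*exp(g) - 1)^2*exp(g))*exp(g)/(-6*exp(2*g) + exp(g) + 1)^3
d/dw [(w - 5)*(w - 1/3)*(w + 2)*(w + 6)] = 4*w^3 + 8*w^2 - 58*w - 152/3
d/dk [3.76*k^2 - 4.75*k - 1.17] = 7.52*k - 4.75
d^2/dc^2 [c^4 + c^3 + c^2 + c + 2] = 12*c^2 + 6*c + 2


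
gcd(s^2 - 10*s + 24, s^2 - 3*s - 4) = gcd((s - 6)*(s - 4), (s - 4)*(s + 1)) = s - 4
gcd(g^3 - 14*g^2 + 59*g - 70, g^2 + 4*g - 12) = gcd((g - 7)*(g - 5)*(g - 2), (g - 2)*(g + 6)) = g - 2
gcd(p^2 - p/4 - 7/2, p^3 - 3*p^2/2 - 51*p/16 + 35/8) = p^2 - p/4 - 7/2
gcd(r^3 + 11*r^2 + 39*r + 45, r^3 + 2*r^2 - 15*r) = r + 5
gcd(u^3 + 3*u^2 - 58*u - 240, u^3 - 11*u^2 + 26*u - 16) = u - 8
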